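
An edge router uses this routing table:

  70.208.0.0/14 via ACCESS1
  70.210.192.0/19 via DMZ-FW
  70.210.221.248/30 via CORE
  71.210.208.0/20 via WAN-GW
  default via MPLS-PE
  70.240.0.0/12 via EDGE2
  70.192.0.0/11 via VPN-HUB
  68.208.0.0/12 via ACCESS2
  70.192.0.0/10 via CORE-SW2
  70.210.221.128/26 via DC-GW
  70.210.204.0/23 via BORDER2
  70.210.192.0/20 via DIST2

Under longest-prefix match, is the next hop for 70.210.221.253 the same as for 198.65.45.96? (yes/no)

no

70.210.221.253: longest match 70.210.192.0/19 -> DMZ-FW
198.65.45.96: longest match 0.0.0.0/0 -> MPLS-PE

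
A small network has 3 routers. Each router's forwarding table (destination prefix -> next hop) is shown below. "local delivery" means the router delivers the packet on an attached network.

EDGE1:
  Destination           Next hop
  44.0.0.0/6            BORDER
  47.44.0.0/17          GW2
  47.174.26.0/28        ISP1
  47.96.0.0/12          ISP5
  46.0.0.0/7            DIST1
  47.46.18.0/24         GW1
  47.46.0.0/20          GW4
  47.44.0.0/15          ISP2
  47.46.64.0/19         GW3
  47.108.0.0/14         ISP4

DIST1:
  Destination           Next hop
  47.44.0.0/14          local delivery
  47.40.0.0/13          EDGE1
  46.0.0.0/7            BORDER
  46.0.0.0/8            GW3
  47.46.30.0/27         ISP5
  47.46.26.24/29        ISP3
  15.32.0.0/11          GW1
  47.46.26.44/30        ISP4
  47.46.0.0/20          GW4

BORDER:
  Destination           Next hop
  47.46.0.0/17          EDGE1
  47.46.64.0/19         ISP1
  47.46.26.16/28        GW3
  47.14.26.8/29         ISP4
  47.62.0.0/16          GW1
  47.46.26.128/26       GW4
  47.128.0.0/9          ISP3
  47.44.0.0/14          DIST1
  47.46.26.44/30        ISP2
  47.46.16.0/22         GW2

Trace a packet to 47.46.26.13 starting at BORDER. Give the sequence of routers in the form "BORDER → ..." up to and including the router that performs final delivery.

BORDER → EDGE1 → DIST1

At BORDER: longest match for 47.46.26.13 is 47.46.0.0/17 -> EDGE1
At EDGE1: longest match for 47.46.26.13 is 46.0.0.0/7 -> DIST1
At DIST1: longest match for 47.46.26.13 is 47.44.0.0/14 -> local delivery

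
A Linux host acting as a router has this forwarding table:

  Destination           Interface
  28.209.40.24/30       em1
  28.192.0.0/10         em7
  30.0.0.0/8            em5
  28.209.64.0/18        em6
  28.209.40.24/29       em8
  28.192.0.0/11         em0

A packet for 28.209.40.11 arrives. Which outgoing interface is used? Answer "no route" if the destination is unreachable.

em0

Routes whose prefix contains 28.209.40.11:
  28.192.0.0/10 (28.192.0.0 - 28.255.255.255) -> em7
  28.192.0.0/11 (28.192.0.0 - 28.223.255.255) -> em0
More-specific entries that do NOT match:
  28.209.40.24/30 (28.209.40.24 - 28.209.40.27) does not contain 28.209.40.11
  28.209.40.24/29 (28.209.40.24 - 28.209.40.31) does not contain 28.209.40.11
  28.209.64.0/18 (28.209.64.0 - 28.209.127.255) does not contain 28.209.40.11
Longest matching prefix is /11 -> interface em0.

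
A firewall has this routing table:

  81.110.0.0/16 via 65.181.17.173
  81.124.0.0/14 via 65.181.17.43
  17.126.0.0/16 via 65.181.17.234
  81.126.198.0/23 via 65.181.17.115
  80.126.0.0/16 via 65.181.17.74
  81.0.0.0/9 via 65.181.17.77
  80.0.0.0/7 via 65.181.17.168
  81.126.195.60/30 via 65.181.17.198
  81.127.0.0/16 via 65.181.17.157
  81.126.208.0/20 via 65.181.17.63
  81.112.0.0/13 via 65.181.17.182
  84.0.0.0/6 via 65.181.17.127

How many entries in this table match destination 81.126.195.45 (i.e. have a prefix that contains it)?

Prefixes containing 81.126.195.45:
  80.0.0.0/7 (80.0.0.0 - 81.255.255.255)
  81.0.0.0/9 (81.0.0.0 - 81.127.255.255)
  81.124.0.0/14 (81.124.0.0 - 81.127.255.255)
Total matching entries: 3.

3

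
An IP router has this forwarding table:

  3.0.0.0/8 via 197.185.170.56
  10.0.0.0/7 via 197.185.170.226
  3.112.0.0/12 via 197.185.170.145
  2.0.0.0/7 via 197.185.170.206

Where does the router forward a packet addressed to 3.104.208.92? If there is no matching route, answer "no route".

Routes whose prefix contains 3.104.208.92:
  2.0.0.0/7 (2.0.0.0 - 3.255.255.255) -> 197.185.170.206
  3.0.0.0/8 (3.0.0.0 - 3.255.255.255) -> 197.185.170.56
More-specific entries that do NOT match:
  3.112.0.0/12 (3.112.0.0 - 3.127.255.255) does not contain 3.104.208.92
Longest matching prefix is /8 -> next hop 197.185.170.56.

197.185.170.56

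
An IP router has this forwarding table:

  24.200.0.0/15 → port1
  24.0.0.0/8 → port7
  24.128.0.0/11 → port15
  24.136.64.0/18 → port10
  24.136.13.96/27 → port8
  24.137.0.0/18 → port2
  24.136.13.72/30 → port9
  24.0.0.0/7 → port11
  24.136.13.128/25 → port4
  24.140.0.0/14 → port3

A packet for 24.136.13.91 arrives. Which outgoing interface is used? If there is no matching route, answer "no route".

Routes whose prefix contains 24.136.13.91:
  24.0.0.0/7 (24.0.0.0 - 25.255.255.255) -> port11
  24.0.0.0/8 (24.0.0.0 - 24.255.255.255) -> port7
  24.128.0.0/11 (24.128.0.0 - 24.159.255.255) -> port15
More-specific entries that do NOT match:
  24.136.13.72/30 (24.136.13.72 - 24.136.13.75) does not contain 24.136.13.91
  24.136.13.96/27 (24.136.13.96 - 24.136.13.127) does not contain 24.136.13.91
  24.136.13.128/25 (24.136.13.128 - 24.136.13.255) does not contain 24.136.13.91
  24.136.64.0/18 (24.136.64.0 - 24.136.127.255) does not contain 24.136.13.91
  24.137.0.0/18 (24.137.0.0 - 24.137.63.255) does not contain 24.136.13.91
  24.200.0.0/15 (24.200.0.0 - 24.201.255.255) does not contain 24.136.13.91
  24.140.0.0/14 (24.140.0.0 - 24.143.255.255) does not contain 24.136.13.91
Longest matching prefix is /11 -> interface port15.

port15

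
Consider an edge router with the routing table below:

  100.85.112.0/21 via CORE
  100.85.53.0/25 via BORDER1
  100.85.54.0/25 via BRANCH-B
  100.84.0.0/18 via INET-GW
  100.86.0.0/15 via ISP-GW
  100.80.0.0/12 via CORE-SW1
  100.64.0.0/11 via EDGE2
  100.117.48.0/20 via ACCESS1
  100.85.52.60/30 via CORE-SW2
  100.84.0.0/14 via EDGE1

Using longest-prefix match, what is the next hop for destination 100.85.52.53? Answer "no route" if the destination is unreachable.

Routes whose prefix contains 100.85.52.53:
  100.64.0.0/11 (100.64.0.0 - 100.95.255.255) -> EDGE2
  100.80.0.0/12 (100.80.0.0 - 100.95.255.255) -> CORE-SW1
  100.84.0.0/14 (100.84.0.0 - 100.87.255.255) -> EDGE1
More-specific entries that do NOT match:
  100.85.52.60/30 (100.85.52.60 - 100.85.52.63) does not contain 100.85.52.53
  100.85.53.0/25 (100.85.53.0 - 100.85.53.127) does not contain 100.85.52.53
  100.85.54.0/25 (100.85.54.0 - 100.85.54.127) does not contain 100.85.52.53
  100.85.112.0/21 (100.85.112.0 - 100.85.119.255) does not contain 100.85.52.53
  100.117.48.0/20 (100.117.48.0 - 100.117.63.255) does not contain 100.85.52.53
  100.84.0.0/18 (100.84.0.0 - 100.84.63.255) does not contain 100.85.52.53
  100.86.0.0/15 (100.86.0.0 - 100.87.255.255) does not contain 100.85.52.53
Longest matching prefix is /14 -> next hop EDGE1.

EDGE1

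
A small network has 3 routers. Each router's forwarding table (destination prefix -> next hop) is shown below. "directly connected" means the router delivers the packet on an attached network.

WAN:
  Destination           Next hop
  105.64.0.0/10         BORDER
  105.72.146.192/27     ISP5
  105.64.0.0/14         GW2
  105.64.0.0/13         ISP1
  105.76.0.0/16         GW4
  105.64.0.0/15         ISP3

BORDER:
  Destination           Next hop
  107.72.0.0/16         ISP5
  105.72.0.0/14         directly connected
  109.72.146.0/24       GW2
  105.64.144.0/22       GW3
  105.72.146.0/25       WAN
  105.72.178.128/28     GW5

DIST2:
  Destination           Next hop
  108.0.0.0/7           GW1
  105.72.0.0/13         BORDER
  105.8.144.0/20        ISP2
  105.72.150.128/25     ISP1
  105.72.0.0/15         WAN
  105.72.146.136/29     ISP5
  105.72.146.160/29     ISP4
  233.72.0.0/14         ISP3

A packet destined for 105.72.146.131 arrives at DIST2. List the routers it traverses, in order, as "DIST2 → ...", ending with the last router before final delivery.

DIST2 → WAN → BORDER

At DIST2: longest match for 105.72.146.131 is 105.72.0.0/15 -> WAN
At WAN: longest match for 105.72.146.131 is 105.64.0.0/10 -> BORDER
At BORDER: longest match for 105.72.146.131 is 105.72.0.0/14 -> directly connected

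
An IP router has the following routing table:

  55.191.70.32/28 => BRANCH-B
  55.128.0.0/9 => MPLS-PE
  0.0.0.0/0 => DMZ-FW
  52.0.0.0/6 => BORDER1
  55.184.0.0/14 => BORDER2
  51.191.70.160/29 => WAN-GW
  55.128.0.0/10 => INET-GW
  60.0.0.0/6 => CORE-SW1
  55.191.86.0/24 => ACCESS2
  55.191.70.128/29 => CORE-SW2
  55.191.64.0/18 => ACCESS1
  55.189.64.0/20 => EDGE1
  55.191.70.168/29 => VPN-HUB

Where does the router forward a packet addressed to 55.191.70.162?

ACCESS1

Routes whose prefix contains 55.191.70.162:
  0.0.0.0/0 (default, matches everything) -> DMZ-FW
  52.0.0.0/6 (52.0.0.0 - 55.255.255.255) -> BORDER1
  55.128.0.0/9 (55.128.0.0 - 55.255.255.255) -> MPLS-PE
  55.128.0.0/10 (55.128.0.0 - 55.191.255.255) -> INET-GW
  55.191.64.0/18 (55.191.64.0 - 55.191.127.255) -> ACCESS1
More-specific entries that do NOT match:
  51.191.70.160/29 (51.191.70.160 - 51.191.70.167) does not contain 55.191.70.162
  55.191.70.128/29 (55.191.70.128 - 55.191.70.135) does not contain 55.191.70.162
  55.191.70.168/29 (55.191.70.168 - 55.191.70.175) does not contain 55.191.70.162
  55.191.70.32/28 (55.191.70.32 - 55.191.70.47) does not contain 55.191.70.162
  55.191.86.0/24 (55.191.86.0 - 55.191.86.255) does not contain 55.191.70.162
  55.189.64.0/20 (55.189.64.0 - 55.189.79.255) does not contain 55.191.70.162
Longest matching prefix is /18 -> next hop ACCESS1.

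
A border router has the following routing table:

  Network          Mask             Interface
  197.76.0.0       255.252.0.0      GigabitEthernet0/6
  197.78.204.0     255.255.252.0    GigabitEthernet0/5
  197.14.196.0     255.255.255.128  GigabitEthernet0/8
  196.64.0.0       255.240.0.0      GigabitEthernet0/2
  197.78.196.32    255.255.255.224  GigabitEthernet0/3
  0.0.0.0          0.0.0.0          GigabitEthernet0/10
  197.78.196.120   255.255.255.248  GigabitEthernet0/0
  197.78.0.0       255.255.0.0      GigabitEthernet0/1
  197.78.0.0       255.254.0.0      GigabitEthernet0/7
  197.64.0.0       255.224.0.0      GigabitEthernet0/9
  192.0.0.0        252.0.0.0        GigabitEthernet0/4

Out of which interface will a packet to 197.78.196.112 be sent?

GigabitEthernet0/1

Routes whose prefix contains 197.78.196.112:
  0.0.0.0/0 (default, matches everything) -> GigabitEthernet0/10
  197.64.0.0/11 (197.64.0.0 - 197.95.255.255) -> GigabitEthernet0/9
  197.76.0.0/14 (197.76.0.0 - 197.79.255.255) -> GigabitEthernet0/6
  197.78.0.0/15 (197.78.0.0 - 197.79.255.255) -> GigabitEthernet0/7
  197.78.0.0/16 (197.78.0.0 - 197.78.255.255) -> GigabitEthernet0/1
More-specific entries that do NOT match:
  197.78.196.120/29 (197.78.196.120 - 197.78.196.127) does not contain 197.78.196.112
  197.78.196.32/27 (197.78.196.32 - 197.78.196.63) does not contain 197.78.196.112
  197.14.196.0/25 (197.14.196.0 - 197.14.196.127) does not contain 197.78.196.112
  197.78.204.0/22 (197.78.204.0 - 197.78.207.255) does not contain 197.78.196.112
Longest matching prefix is /16 -> interface GigabitEthernet0/1.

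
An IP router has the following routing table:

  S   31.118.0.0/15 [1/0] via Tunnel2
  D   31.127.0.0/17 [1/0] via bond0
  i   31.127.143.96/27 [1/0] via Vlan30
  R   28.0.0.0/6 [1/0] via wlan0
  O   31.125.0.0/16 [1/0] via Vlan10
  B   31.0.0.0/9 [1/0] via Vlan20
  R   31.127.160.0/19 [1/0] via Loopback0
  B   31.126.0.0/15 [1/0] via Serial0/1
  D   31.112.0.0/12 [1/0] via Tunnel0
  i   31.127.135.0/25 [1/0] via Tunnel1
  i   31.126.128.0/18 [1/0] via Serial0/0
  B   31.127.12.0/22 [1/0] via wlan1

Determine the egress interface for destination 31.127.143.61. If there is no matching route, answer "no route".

Routes whose prefix contains 31.127.143.61:
  28.0.0.0/6 (28.0.0.0 - 31.255.255.255) -> wlan0
  31.0.0.0/9 (31.0.0.0 - 31.127.255.255) -> Vlan20
  31.112.0.0/12 (31.112.0.0 - 31.127.255.255) -> Tunnel0
  31.126.0.0/15 (31.126.0.0 - 31.127.255.255) -> Serial0/1
More-specific entries that do NOT match:
  31.127.143.96/27 (31.127.143.96 - 31.127.143.127) does not contain 31.127.143.61
  31.127.135.0/25 (31.127.135.0 - 31.127.135.127) does not contain 31.127.143.61
  31.127.12.0/22 (31.127.12.0 - 31.127.15.255) does not contain 31.127.143.61
  31.127.160.0/19 (31.127.160.0 - 31.127.191.255) does not contain 31.127.143.61
  31.126.128.0/18 (31.126.128.0 - 31.126.191.255) does not contain 31.127.143.61
  31.127.0.0/17 (31.127.0.0 - 31.127.127.255) does not contain 31.127.143.61
  31.125.0.0/16 (31.125.0.0 - 31.125.255.255) does not contain 31.127.143.61
Longest matching prefix is /15 -> interface Serial0/1.

Serial0/1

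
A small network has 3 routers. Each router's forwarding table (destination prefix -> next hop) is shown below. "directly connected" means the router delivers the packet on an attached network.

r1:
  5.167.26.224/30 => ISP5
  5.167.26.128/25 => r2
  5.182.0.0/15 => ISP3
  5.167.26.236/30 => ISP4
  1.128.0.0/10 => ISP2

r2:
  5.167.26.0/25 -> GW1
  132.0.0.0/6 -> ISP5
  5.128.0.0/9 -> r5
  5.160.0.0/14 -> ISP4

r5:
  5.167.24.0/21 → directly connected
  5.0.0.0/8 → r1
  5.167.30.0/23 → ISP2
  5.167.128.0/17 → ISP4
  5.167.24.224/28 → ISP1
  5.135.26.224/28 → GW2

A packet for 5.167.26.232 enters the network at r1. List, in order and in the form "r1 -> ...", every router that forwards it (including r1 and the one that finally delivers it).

At r1: longest match for 5.167.26.232 is 5.167.26.128/25 -> r2
At r2: longest match for 5.167.26.232 is 5.128.0.0/9 -> r5
At r5: longest match for 5.167.26.232 is 5.167.24.0/21 -> directly connected

r1 -> r2 -> r5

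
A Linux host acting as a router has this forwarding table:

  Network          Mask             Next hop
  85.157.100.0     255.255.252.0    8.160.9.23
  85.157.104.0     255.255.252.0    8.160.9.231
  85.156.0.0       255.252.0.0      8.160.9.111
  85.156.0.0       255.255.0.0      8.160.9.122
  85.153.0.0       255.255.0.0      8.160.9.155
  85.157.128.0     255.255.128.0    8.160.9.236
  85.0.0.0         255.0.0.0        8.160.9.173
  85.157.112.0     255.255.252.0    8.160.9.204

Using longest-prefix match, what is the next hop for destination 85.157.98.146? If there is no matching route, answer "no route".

Routes whose prefix contains 85.157.98.146:
  85.0.0.0/8 (85.0.0.0 - 85.255.255.255) -> 8.160.9.173
  85.156.0.0/14 (85.156.0.0 - 85.159.255.255) -> 8.160.9.111
More-specific entries that do NOT match:
  85.157.100.0/22 (85.157.100.0 - 85.157.103.255) does not contain 85.157.98.146
  85.157.104.0/22 (85.157.104.0 - 85.157.107.255) does not contain 85.157.98.146
  85.157.112.0/22 (85.157.112.0 - 85.157.115.255) does not contain 85.157.98.146
  85.157.128.0/17 (85.157.128.0 - 85.157.255.255) does not contain 85.157.98.146
  85.156.0.0/16 (85.156.0.0 - 85.156.255.255) does not contain 85.157.98.146
  85.153.0.0/16 (85.153.0.0 - 85.153.255.255) does not contain 85.157.98.146
Longest matching prefix is /14 -> next hop 8.160.9.111.

8.160.9.111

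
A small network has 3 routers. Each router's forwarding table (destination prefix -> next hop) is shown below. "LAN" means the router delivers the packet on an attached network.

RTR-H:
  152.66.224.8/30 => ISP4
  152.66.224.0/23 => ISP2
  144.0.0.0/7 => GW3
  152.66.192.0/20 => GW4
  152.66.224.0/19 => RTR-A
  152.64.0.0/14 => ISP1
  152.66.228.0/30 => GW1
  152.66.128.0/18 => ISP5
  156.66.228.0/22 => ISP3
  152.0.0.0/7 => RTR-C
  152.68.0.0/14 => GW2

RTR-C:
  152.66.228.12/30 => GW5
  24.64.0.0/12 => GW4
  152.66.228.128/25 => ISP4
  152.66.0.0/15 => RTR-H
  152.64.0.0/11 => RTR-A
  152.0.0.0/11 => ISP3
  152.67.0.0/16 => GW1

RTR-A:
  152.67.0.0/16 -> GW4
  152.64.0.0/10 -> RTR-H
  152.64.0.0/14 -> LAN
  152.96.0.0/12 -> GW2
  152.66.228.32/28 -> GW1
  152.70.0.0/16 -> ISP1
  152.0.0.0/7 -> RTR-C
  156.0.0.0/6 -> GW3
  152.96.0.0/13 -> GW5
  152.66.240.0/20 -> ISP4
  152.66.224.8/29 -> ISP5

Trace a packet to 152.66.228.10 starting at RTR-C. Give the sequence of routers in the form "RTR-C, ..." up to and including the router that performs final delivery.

At RTR-C: longest match for 152.66.228.10 is 152.66.0.0/15 -> RTR-H
At RTR-H: longest match for 152.66.228.10 is 152.66.224.0/19 -> RTR-A
At RTR-A: longest match for 152.66.228.10 is 152.64.0.0/14 -> LAN

RTR-C, RTR-H, RTR-A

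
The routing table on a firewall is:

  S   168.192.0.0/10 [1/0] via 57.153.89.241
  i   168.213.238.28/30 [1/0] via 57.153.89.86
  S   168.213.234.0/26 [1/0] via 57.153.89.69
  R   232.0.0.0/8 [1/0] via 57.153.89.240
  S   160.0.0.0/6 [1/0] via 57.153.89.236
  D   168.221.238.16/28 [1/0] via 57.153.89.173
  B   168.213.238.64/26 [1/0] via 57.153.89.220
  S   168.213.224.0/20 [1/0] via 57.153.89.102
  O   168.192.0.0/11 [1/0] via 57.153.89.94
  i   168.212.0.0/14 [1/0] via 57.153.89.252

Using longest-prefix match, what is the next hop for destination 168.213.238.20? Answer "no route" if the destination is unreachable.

57.153.89.102

Routes whose prefix contains 168.213.238.20:
  168.192.0.0/10 (168.192.0.0 - 168.255.255.255) -> 57.153.89.241
  168.192.0.0/11 (168.192.0.0 - 168.223.255.255) -> 57.153.89.94
  168.212.0.0/14 (168.212.0.0 - 168.215.255.255) -> 57.153.89.252
  168.213.224.0/20 (168.213.224.0 - 168.213.239.255) -> 57.153.89.102
More-specific entries that do NOT match:
  168.213.238.28/30 (168.213.238.28 - 168.213.238.31) does not contain 168.213.238.20
  168.221.238.16/28 (168.221.238.16 - 168.221.238.31) does not contain 168.213.238.20
  168.213.234.0/26 (168.213.234.0 - 168.213.234.63) does not contain 168.213.238.20
  168.213.238.64/26 (168.213.238.64 - 168.213.238.127) does not contain 168.213.238.20
Longest matching prefix is /20 -> next hop 57.153.89.102.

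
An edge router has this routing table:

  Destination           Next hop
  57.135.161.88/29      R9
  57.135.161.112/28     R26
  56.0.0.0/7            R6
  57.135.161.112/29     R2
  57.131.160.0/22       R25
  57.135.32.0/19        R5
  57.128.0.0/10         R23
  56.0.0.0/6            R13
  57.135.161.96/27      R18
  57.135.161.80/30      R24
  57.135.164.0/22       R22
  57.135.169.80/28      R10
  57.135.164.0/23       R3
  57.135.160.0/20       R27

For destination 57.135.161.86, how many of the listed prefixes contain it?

4

Prefixes containing 57.135.161.86:
  56.0.0.0/6 (56.0.0.0 - 59.255.255.255)
  56.0.0.0/7 (56.0.0.0 - 57.255.255.255)
  57.128.0.0/10 (57.128.0.0 - 57.191.255.255)
  57.135.160.0/20 (57.135.160.0 - 57.135.175.255)
Total matching entries: 4.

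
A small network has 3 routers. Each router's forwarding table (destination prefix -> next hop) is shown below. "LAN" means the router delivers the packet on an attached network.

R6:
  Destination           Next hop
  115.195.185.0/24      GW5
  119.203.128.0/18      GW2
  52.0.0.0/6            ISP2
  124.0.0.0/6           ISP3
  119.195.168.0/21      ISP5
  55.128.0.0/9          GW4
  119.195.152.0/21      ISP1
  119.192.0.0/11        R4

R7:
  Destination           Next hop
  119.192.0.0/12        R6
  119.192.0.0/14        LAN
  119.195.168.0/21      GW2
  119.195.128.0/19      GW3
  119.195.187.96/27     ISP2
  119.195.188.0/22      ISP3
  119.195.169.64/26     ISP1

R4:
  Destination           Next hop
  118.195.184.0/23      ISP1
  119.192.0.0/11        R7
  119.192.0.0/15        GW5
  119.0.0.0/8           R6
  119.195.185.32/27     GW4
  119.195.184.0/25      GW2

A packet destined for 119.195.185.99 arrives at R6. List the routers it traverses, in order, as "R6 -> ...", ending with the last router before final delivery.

R6 -> R4 -> R7

At R6: longest match for 119.195.185.99 is 119.192.0.0/11 -> R4
At R4: longest match for 119.195.185.99 is 119.192.0.0/11 -> R7
At R7: longest match for 119.195.185.99 is 119.192.0.0/14 -> LAN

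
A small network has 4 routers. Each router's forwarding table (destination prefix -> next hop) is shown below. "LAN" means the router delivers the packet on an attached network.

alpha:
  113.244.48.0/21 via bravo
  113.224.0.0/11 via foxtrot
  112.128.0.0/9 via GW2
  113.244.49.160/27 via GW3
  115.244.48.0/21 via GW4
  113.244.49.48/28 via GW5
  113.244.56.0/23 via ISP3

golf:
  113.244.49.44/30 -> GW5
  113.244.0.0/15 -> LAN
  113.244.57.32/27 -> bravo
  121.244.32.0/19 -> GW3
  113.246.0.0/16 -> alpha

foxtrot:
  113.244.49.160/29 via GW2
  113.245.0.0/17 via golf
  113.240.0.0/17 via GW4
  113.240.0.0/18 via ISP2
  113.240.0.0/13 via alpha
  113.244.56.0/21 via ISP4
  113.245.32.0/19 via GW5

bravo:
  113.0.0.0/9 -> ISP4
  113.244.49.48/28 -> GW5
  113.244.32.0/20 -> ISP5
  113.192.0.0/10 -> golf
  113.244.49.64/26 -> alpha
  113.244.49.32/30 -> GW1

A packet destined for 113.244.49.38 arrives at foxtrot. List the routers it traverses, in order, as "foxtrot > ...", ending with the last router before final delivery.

foxtrot > alpha > bravo > golf

At foxtrot: longest match for 113.244.49.38 is 113.240.0.0/13 -> alpha
At alpha: longest match for 113.244.49.38 is 113.244.48.0/21 -> bravo
At bravo: longest match for 113.244.49.38 is 113.192.0.0/10 -> golf
At golf: longest match for 113.244.49.38 is 113.244.0.0/15 -> LAN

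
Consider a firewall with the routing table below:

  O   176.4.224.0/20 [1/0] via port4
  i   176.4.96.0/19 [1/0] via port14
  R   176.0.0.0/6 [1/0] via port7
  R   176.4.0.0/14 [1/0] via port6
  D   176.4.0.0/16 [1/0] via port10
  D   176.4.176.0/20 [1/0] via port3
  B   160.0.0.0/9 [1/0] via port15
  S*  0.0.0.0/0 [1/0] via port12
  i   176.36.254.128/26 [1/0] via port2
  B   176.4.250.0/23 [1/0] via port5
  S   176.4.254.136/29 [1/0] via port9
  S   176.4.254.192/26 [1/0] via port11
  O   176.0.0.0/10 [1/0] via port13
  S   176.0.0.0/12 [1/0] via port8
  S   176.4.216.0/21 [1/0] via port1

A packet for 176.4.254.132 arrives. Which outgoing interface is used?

port10

Routes whose prefix contains 176.4.254.132:
  0.0.0.0/0 (default, matches everything) -> port12
  176.0.0.0/6 (176.0.0.0 - 179.255.255.255) -> port7
  176.0.0.0/10 (176.0.0.0 - 176.63.255.255) -> port13
  176.0.0.0/12 (176.0.0.0 - 176.15.255.255) -> port8
  176.4.0.0/14 (176.4.0.0 - 176.7.255.255) -> port6
  176.4.0.0/16 (176.4.0.0 - 176.4.255.255) -> port10
More-specific entries that do NOT match:
  176.4.254.136/29 (176.4.254.136 - 176.4.254.143) does not contain 176.4.254.132
  176.36.254.128/26 (176.36.254.128 - 176.36.254.191) does not contain 176.4.254.132
  176.4.254.192/26 (176.4.254.192 - 176.4.254.255) does not contain 176.4.254.132
  176.4.250.0/23 (176.4.250.0 - 176.4.251.255) does not contain 176.4.254.132
  176.4.216.0/21 (176.4.216.0 - 176.4.223.255) does not contain 176.4.254.132
  176.4.224.0/20 (176.4.224.0 - 176.4.239.255) does not contain 176.4.254.132
  176.4.176.0/20 (176.4.176.0 - 176.4.191.255) does not contain 176.4.254.132
  176.4.96.0/19 (176.4.96.0 - 176.4.127.255) does not contain 176.4.254.132
Longest matching prefix is /16 -> interface port10.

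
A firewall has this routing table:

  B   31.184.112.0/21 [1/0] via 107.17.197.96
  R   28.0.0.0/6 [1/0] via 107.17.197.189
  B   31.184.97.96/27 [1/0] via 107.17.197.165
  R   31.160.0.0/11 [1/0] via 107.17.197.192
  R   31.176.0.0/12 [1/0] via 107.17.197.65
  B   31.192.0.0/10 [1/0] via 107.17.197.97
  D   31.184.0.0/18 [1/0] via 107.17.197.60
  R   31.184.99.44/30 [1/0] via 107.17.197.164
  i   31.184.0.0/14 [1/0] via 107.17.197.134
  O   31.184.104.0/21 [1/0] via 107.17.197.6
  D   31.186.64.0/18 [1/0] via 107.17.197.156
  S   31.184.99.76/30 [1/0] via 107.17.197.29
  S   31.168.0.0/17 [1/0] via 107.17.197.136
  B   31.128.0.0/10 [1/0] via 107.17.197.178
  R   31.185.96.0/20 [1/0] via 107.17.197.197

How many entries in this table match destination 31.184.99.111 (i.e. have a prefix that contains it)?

5

Prefixes containing 31.184.99.111:
  28.0.0.0/6 (28.0.0.0 - 31.255.255.255)
  31.128.0.0/10 (31.128.0.0 - 31.191.255.255)
  31.160.0.0/11 (31.160.0.0 - 31.191.255.255)
  31.176.0.0/12 (31.176.0.0 - 31.191.255.255)
  31.184.0.0/14 (31.184.0.0 - 31.187.255.255)
Total matching entries: 5.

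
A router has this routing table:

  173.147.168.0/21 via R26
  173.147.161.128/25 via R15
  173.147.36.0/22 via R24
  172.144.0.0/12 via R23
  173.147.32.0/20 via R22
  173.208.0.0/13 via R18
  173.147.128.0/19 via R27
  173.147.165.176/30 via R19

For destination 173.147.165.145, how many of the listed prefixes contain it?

0

No listed prefix contains 173.147.165.145.
Total matching entries: 0.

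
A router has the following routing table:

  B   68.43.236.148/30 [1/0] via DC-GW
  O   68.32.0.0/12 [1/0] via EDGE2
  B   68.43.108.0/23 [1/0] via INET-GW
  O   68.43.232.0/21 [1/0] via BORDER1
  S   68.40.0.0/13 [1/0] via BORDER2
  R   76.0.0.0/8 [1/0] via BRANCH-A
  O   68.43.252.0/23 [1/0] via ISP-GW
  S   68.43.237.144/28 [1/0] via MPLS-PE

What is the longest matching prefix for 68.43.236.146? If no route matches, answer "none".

68.43.232.0/21

Entries matching 68.43.236.146:
  68.32.0.0/12 (68.32.0.0 - 68.47.255.255)
  68.40.0.0/13 (68.40.0.0 - 68.47.255.255)
  68.43.232.0/21 (68.43.232.0 - 68.43.239.255)
Most specific is 68.43.232.0/21.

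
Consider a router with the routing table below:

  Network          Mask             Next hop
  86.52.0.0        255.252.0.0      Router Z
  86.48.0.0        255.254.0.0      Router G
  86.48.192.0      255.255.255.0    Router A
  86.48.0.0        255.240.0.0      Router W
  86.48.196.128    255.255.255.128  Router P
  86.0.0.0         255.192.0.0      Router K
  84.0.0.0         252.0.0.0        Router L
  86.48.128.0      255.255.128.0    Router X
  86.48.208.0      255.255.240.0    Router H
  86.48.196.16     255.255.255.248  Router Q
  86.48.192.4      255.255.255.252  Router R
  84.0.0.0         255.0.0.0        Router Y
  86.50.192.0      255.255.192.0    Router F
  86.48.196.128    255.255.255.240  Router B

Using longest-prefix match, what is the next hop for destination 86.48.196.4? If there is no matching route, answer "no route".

Routes whose prefix contains 86.48.196.4:
  84.0.0.0/6 (84.0.0.0 - 87.255.255.255) -> Router L
  86.0.0.0/10 (86.0.0.0 - 86.63.255.255) -> Router K
  86.48.0.0/12 (86.48.0.0 - 86.63.255.255) -> Router W
  86.48.0.0/15 (86.48.0.0 - 86.49.255.255) -> Router G
  86.48.128.0/17 (86.48.128.0 - 86.48.255.255) -> Router X
More-specific entries that do NOT match:
  86.48.192.4/30 (86.48.192.4 - 86.48.192.7) does not contain 86.48.196.4
  86.48.196.16/29 (86.48.196.16 - 86.48.196.23) does not contain 86.48.196.4
  86.48.196.128/28 (86.48.196.128 - 86.48.196.143) does not contain 86.48.196.4
  86.48.196.128/25 (86.48.196.128 - 86.48.196.255) does not contain 86.48.196.4
  86.48.192.0/24 (86.48.192.0 - 86.48.192.255) does not contain 86.48.196.4
  86.48.208.0/20 (86.48.208.0 - 86.48.223.255) does not contain 86.48.196.4
  86.50.192.0/18 (86.50.192.0 - 86.50.255.255) does not contain 86.48.196.4
Longest matching prefix is /17 -> next hop Router X.

Router X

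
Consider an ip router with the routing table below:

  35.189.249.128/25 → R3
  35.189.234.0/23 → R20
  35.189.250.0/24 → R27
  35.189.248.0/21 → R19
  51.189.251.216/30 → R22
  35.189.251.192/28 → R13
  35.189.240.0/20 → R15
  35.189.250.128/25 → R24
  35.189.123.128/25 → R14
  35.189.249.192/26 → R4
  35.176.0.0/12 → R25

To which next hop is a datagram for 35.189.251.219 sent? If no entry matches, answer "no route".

Routes whose prefix contains 35.189.251.219:
  35.176.0.0/12 (35.176.0.0 - 35.191.255.255) -> R25
  35.189.240.0/20 (35.189.240.0 - 35.189.255.255) -> R15
  35.189.248.0/21 (35.189.248.0 - 35.189.255.255) -> R19
More-specific entries that do NOT match:
  51.189.251.216/30 (51.189.251.216 - 51.189.251.219) does not contain 35.189.251.219
  35.189.251.192/28 (35.189.251.192 - 35.189.251.207) does not contain 35.189.251.219
  35.189.249.192/26 (35.189.249.192 - 35.189.249.255) does not contain 35.189.251.219
  35.189.249.128/25 (35.189.249.128 - 35.189.249.255) does not contain 35.189.251.219
  35.189.250.128/25 (35.189.250.128 - 35.189.250.255) does not contain 35.189.251.219
  35.189.123.128/25 (35.189.123.128 - 35.189.123.255) does not contain 35.189.251.219
  35.189.250.0/24 (35.189.250.0 - 35.189.250.255) does not contain 35.189.251.219
  35.189.234.0/23 (35.189.234.0 - 35.189.235.255) does not contain 35.189.251.219
Longest matching prefix is /21 -> next hop R19.

R19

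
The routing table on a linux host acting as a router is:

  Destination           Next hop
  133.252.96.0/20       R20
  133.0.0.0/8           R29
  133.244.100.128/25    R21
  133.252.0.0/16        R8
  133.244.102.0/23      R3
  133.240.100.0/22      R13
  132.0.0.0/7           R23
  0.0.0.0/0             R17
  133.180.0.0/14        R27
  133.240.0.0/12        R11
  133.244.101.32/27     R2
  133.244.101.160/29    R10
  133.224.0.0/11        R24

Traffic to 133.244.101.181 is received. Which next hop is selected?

Routes whose prefix contains 133.244.101.181:
  0.0.0.0/0 (default, matches everything) -> R17
  132.0.0.0/7 (132.0.0.0 - 133.255.255.255) -> R23
  133.0.0.0/8 (133.0.0.0 - 133.255.255.255) -> R29
  133.224.0.0/11 (133.224.0.0 - 133.255.255.255) -> R24
  133.240.0.0/12 (133.240.0.0 - 133.255.255.255) -> R11
More-specific entries that do NOT match:
  133.244.101.160/29 (133.244.101.160 - 133.244.101.167) does not contain 133.244.101.181
  133.244.101.32/27 (133.244.101.32 - 133.244.101.63) does not contain 133.244.101.181
  133.244.100.128/25 (133.244.100.128 - 133.244.100.255) does not contain 133.244.101.181
  133.244.102.0/23 (133.244.102.0 - 133.244.103.255) does not contain 133.244.101.181
  133.240.100.0/22 (133.240.100.0 - 133.240.103.255) does not contain 133.244.101.181
  133.252.96.0/20 (133.252.96.0 - 133.252.111.255) does not contain 133.244.101.181
  133.252.0.0/16 (133.252.0.0 - 133.252.255.255) does not contain 133.244.101.181
  133.180.0.0/14 (133.180.0.0 - 133.183.255.255) does not contain 133.244.101.181
Longest matching prefix is /12 -> next hop R11.

R11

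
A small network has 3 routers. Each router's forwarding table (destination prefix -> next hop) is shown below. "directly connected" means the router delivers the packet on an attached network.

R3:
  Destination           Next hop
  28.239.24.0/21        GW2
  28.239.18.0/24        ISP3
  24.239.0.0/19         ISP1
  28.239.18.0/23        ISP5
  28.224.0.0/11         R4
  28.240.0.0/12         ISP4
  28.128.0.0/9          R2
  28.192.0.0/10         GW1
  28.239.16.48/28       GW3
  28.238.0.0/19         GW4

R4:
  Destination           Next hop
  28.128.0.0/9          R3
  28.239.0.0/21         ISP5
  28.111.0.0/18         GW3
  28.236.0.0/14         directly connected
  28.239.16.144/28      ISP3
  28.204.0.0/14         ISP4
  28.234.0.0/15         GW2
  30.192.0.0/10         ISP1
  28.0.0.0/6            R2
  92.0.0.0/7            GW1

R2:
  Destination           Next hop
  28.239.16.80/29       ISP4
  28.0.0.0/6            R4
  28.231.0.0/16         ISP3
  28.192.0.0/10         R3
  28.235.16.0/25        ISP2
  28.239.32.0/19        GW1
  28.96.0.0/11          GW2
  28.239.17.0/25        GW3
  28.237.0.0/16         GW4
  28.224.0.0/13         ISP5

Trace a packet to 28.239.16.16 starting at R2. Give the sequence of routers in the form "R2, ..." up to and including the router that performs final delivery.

R2, R3, R4

At R2: longest match for 28.239.16.16 is 28.192.0.0/10 -> R3
At R3: longest match for 28.239.16.16 is 28.224.0.0/11 -> R4
At R4: longest match for 28.239.16.16 is 28.236.0.0/14 -> directly connected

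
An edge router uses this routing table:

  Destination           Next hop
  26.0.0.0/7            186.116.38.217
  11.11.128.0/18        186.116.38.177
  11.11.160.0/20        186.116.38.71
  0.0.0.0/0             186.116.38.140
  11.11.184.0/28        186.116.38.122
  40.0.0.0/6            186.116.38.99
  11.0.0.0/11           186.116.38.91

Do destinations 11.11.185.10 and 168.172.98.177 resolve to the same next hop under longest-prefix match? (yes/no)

11.11.185.10: longest match 11.11.128.0/18 -> 186.116.38.177
168.172.98.177: longest match 0.0.0.0/0 -> 186.116.38.140

no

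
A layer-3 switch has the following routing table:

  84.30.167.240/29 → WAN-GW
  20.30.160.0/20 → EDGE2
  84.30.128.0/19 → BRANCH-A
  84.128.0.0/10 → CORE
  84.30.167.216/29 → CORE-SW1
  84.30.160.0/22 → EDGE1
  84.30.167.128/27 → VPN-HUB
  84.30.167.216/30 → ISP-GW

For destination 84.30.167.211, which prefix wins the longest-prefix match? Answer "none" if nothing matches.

84.30.167.211 is outside every listed prefix and there is no default route.

none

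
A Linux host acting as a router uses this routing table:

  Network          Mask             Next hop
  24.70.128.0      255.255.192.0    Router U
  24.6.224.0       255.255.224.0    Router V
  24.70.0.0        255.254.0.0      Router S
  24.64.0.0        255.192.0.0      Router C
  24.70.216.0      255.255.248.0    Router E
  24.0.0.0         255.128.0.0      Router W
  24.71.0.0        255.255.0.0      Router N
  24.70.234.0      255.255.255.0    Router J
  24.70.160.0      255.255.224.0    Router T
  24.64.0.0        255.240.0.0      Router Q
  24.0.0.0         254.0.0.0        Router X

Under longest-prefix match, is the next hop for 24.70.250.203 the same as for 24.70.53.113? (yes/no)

24.70.250.203: longest match 24.70.0.0/15 -> Router S
24.70.53.113: longest match 24.70.0.0/15 -> Router S

yes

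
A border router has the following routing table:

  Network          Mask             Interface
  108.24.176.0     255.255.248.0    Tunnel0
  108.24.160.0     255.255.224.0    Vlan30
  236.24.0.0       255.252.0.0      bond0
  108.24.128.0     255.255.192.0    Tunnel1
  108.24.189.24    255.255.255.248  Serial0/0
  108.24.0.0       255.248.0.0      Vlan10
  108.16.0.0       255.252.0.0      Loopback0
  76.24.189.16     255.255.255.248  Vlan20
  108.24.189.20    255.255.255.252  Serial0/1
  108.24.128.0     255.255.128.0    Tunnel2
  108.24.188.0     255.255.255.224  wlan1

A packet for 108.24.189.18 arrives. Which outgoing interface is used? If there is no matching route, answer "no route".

Vlan30

Routes whose prefix contains 108.24.189.18:
  108.24.0.0/13 (108.24.0.0 - 108.31.255.255) -> Vlan10
  108.24.128.0/17 (108.24.128.0 - 108.24.255.255) -> Tunnel2
  108.24.128.0/18 (108.24.128.0 - 108.24.191.255) -> Tunnel1
  108.24.160.0/19 (108.24.160.0 - 108.24.191.255) -> Vlan30
More-specific entries that do NOT match:
  108.24.189.20/30 (108.24.189.20 - 108.24.189.23) does not contain 108.24.189.18
  108.24.189.24/29 (108.24.189.24 - 108.24.189.31) does not contain 108.24.189.18
  76.24.189.16/29 (76.24.189.16 - 76.24.189.23) does not contain 108.24.189.18
  108.24.188.0/27 (108.24.188.0 - 108.24.188.31) does not contain 108.24.189.18
  108.24.176.0/21 (108.24.176.0 - 108.24.183.255) does not contain 108.24.189.18
Longest matching prefix is /19 -> interface Vlan30.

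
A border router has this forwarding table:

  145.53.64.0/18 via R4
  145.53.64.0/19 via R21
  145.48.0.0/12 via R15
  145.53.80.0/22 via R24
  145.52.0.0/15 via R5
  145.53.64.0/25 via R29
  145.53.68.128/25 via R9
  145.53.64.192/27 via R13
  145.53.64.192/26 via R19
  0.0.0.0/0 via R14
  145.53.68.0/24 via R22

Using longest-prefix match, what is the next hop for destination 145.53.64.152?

Routes whose prefix contains 145.53.64.152:
  0.0.0.0/0 (default, matches everything) -> R14
  145.48.0.0/12 (145.48.0.0 - 145.63.255.255) -> R15
  145.52.0.0/15 (145.52.0.0 - 145.53.255.255) -> R5
  145.53.64.0/18 (145.53.64.0 - 145.53.127.255) -> R4
  145.53.64.0/19 (145.53.64.0 - 145.53.95.255) -> R21
More-specific entries that do NOT match:
  145.53.64.192/27 (145.53.64.192 - 145.53.64.223) does not contain 145.53.64.152
  145.53.64.192/26 (145.53.64.192 - 145.53.64.255) does not contain 145.53.64.152
  145.53.64.0/25 (145.53.64.0 - 145.53.64.127) does not contain 145.53.64.152
  145.53.68.128/25 (145.53.68.128 - 145.53.68.255) does not contain 145.53.64.152
  145.53.68.0/24 (145.53.68.0 - 145.53.68.255) does not contain 145.53.64.152
  145.53.80.0/22 (145.53.80.0 - 145.53.83.255) does not contain 145.53.64.152
Longest matching prefix is /19 -> next hop R21.

R21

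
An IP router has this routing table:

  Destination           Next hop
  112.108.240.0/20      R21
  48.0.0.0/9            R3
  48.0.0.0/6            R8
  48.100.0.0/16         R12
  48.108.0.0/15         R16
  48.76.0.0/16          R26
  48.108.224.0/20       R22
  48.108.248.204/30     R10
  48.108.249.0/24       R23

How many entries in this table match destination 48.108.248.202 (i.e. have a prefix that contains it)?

Prefixes containing 48.108.248.202:
  48.0.0.0/6 (48.0.0.0 - 51.255.255.255)
  48.0.0.0/9 (48.0.0.0 - 48.127.255.255)
  48.108.0.0/15 (48.108.0.0 - 48.109.255.255)
Total matching entries: 3.

3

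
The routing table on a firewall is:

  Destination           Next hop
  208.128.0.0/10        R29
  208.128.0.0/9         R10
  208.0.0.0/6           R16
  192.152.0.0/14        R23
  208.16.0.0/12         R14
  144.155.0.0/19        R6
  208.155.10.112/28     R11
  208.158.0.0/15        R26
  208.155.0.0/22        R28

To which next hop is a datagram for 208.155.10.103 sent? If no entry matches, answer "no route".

R29

Routes whose prefix contains 208.155.10.103:
  208.0.0.0/6 (208.0.0.0 - 211.255.255.255) -> R16
  208.128.0.0/9 (208.128.0.0 - 208.255.255.255) -> R10
  208.128.0.0/10 (208.128.0.0 - 208.191.255.255) -> R29
More-specific entries that do NOT match:
  208.155.10.112/28 (208.155.10.112 - 208.155.10.127) does not contain 208.155.10.103
  208.155.0.0/22 (208.155.0.0 - 208.155.3.255) does not contain 208.155.10.103
  144.155.0.0/19 (144.155.0.0 - 144.155.31.255) does not contain 208.155.10.103
  208.158.0.0/15 (208.158.0.0 - 208.159.255.255) does not contain 208.155.10.103
  192.152.0.0/14 (192.152.0.0 - 192.155.255.255) does not contain 208.155.10.103
  208.16.0.0/12 (208.16.0.0 - 208.31.255.255) does not contain 208.155.10.103
Longest matching prefix is /10 -> next hop R29.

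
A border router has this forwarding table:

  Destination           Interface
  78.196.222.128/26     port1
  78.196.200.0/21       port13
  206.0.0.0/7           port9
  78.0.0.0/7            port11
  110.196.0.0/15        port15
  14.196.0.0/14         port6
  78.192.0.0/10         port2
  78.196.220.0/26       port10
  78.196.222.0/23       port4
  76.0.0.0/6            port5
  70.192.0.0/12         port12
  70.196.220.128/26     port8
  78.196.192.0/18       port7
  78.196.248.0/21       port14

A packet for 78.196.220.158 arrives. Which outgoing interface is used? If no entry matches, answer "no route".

port7

Routes whose prefix contains 78.196.220.158:
  76.0.0.0/6 (76.0.0.0 - 79.255.255.255) -> port5
  78.0.0.0/7 (78.0.0.0 - 79.255.255.255) -> port11
  78.192.0.0/10 (78.192.0.0 - 78.255.255.255) -> port2
  78.196.192.0/18 (78.196.192.0 - 78.196.255.255) -> port7
More-specific entries that do NOT match:
  78.196.222.128/26 (78.196.222.128 - 78.196.222.191) does not contain 78.196.220.158
  78.196.220.0/26 (78.196.220.0 - 78.196.220.63) does not contain 78.196.220.158
  70.196.220.128/26 (70.196.220.128 - 70.196.220.191) does not contain 78.196.220.158
  78.196.222.0/23 (78.196.222.0 - 78.196.223.255) does not contain 78.196.220.158
  78.196.200.0/21 (78.196.200.0 - 78.196.207.255) does not contain 78.196.220.158
  78.196.248.0/21 (78.196.248.0 - 78.196.255.255) does not contain 78.196.220.158
Longest matching prefix is /18 -> interface port7.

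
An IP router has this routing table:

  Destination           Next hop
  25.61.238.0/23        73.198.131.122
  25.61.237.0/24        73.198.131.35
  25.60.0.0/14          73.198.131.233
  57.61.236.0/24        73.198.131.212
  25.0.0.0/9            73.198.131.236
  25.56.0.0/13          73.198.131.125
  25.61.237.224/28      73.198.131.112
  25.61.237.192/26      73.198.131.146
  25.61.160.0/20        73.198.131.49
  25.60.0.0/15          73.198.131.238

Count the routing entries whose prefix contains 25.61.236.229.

Prefixes containing 25.61.236.229:
  25.0.0.0/9 (25.0.0.0 - 25.127.255.255)
  25.56.0.0/13 (25.56.0.0 - 25.63.255.255)
  25.60.0.0/14 (25.60.0.0 - 25.63.255.255)
  25.60.0.0/15 (25.60.0.0 - 25.61.255.255)
Total matching entries: 4.

4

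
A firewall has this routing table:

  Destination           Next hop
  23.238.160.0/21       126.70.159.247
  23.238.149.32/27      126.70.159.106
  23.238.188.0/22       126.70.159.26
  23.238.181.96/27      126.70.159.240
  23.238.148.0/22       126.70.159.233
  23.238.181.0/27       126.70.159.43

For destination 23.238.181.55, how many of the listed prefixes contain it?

No listed prefix contains 23.238.181.55.
Total matching entries: 0.

0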